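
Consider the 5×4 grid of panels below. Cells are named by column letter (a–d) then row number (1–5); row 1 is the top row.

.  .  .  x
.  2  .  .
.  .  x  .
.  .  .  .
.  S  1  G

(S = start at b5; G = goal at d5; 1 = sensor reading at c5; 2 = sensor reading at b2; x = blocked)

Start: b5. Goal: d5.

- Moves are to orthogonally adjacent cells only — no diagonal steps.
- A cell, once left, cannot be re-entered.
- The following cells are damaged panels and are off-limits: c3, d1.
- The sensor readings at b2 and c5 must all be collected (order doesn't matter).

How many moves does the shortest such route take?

10

Any route passes through b2 and c5 in some order between b5 and d5. Summing Manhattan distances along each leg and taking the cheapest ordering (b5 → b2 → c5 → d5) gives a lower bound of 3 + 4 + 1 = 8 moves.
The shortest route satisfying every rule uses 10 moves: b5 → b4 → b3 → b2 → c2 → d2 → d3 → d4 → c4 → c5 → d5.
The no-revisit rule (legs can't share cells) pushes the minimum above the 8-move bound; an exhaustive check rules out every length from 8 to 9, leaving 10 as the minimum.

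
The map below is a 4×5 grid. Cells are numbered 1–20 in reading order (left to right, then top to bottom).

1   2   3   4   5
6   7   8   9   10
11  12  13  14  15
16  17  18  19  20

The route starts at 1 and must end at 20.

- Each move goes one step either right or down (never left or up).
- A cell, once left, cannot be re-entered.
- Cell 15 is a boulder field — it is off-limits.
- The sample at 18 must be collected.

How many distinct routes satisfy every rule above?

10

A right/down-only route from 1 to 20 makes exactly 3 down-moves and 4 right-moves in some order.
With no other constraints that would be C(7,3) = 35 routes.
Split at 18 and multiply the segment counts (each segment already excludes blocked cells): 1→18: 10; 18→20: 1; product = 10.
That gives 10 routes.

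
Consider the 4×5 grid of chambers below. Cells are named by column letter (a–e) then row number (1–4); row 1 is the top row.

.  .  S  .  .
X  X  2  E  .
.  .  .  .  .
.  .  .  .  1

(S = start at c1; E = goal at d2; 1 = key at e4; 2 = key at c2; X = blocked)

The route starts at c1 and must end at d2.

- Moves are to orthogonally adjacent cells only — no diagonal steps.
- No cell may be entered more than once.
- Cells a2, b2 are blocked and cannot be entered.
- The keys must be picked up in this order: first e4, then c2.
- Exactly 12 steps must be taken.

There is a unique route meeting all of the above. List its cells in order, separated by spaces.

The waypoints must appear in the order e4, c2, with no cell reused.
Route from c1: right 2 to e1, down 3 to e4, left 3 to b4, up 1 to b3, right 1 to c3, up 1 to c2, right 1 to d2 — 12 moves in all.
Check: order respected (1 at step 5, 2 at step 11); 12 moves as required.

c1 d1 e1 e2 e3 e4 d4 c4 b4 b3 c3 c2 d2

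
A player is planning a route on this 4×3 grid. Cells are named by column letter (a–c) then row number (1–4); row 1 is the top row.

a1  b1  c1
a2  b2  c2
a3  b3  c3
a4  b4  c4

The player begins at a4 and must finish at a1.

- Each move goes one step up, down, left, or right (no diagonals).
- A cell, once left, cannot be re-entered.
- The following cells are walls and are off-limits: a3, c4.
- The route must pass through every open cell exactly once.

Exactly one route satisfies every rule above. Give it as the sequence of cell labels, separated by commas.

Need to visit all 10 open cells exactly once, starting at a4 and ending at a1.
Cell b4 has only two open neighbours (b3 and a4), so the path must pass straight through it: one of those is the cell it's entered from and the other is where it exits.
Route from a4: right 1 to b4, up 1 to b3, right 1 to c3, up 2 to c1, left 1 to b1, down 1 to b2, left 1 to a2, up 1 to a1 — 9 moves in all.
Check: all 10 open cells covered.

a4, b4, b3, c3, c2, c1, b1, b2, a2, a1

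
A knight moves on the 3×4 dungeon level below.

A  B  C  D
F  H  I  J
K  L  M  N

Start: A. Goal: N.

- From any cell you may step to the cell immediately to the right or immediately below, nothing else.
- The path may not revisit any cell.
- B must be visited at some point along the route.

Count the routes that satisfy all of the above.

6

A right/down-only route from A to N makes exactly 2 down-moves and 3 right-moves in some order.
With no other constraints that would be C(5,2) = 10 routes.
Split at B and multiply the segment counts: A→B: 1; B→N: 6; product = 6.
That gives 6 routes.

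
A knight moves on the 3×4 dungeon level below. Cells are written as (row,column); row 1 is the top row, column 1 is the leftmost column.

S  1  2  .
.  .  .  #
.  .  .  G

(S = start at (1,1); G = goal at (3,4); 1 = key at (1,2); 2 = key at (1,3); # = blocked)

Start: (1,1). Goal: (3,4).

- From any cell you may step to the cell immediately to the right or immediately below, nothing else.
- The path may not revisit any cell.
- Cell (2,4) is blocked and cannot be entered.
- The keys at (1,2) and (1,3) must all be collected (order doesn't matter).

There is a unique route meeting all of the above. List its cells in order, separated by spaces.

(1,1) (1,2) (1,3) (2,3) (3,3) (3,4)

Moves only go right or down, so the column and row indices never decrease.
Route from (1,1): 2× right (reaching (1,3)), 2× down (reaching (3,3)), right to (3,4) — 5 moves in all.
Check: all required cells visited.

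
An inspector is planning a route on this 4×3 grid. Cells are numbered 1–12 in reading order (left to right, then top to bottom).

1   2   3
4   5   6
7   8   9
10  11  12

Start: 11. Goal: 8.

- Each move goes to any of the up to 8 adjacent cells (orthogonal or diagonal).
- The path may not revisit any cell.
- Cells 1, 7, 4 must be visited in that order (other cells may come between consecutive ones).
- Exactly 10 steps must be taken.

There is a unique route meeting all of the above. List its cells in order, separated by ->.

The waypoints must appear in the order 1, 7, 4, with no cell reused.
Route from 11: right to 12, 3× up (reaching 3), 2× left (reaching 1), down-right to 5, down-left to 7, up to 4, down-right to 8 — 10 moves in all.
Check: order respected (1 at step 6, 7 at step 8, 4 at step 9); 10 moves as required.

11 -> 12 -> 9 -> 6 -> 3 -> 2 -> 1 -> 5 -> 7 -> 4 -> 8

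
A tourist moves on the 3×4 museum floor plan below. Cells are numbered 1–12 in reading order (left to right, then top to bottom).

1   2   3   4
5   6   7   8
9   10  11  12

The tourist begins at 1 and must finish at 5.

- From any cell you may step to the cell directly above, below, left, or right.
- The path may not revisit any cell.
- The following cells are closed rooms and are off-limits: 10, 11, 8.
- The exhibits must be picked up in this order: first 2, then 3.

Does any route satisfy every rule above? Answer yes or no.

One route that works: 1 → 2 → 3 → 7 → 6 → 5.

yes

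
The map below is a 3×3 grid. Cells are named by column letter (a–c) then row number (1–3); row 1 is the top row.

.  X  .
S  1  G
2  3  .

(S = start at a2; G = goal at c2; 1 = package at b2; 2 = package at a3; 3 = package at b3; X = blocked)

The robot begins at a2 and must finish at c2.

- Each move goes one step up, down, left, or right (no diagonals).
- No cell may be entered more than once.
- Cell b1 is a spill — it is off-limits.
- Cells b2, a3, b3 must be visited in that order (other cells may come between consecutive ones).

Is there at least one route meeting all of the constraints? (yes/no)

no

Ignoring the required order, 1 revisit-free route from a2 to c2 passes through all of b2, a3, and b3; the waypoint orders that occur are a3 → b3 → b2 (1) — never b2 → a3 → b3.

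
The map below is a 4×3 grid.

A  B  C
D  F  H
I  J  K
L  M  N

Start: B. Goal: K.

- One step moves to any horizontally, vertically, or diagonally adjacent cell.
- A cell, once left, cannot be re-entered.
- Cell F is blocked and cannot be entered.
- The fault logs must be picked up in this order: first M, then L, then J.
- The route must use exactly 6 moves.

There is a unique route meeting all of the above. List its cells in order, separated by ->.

B -> D -> I -> M -> L -> J -> K

The waypoints must appear in the order M, L, J, with no cell reused.
Route from B: down-left 1 to D, down 1 to I, down-right 1 to M, left 1 to L, up-right 1 to J, right 1 to K — 6 moves in all.
Check: order respected (M at step 3, L at step 4, J at step 5); 6 moves as required.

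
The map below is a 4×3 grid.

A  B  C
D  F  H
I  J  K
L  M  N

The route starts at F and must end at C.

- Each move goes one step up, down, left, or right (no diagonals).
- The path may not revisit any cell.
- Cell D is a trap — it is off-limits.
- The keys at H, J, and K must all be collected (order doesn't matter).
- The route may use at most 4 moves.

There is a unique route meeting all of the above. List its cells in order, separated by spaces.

F J K H C

Any route must reach H, J, and K and still end at C within 4 moves, so the order of the required stops is forced.
Route from F: down to J, right to K, 2× up (reaching C) — 4 moves in all.
Check: all required cells visited; 4 ≤ 4 moves.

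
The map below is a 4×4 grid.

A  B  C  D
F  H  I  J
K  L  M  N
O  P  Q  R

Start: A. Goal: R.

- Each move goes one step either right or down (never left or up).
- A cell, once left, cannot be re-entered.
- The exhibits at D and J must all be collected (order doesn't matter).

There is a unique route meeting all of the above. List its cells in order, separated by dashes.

A - B - C - D - J - N - R

Moves only go right or down, so the column and row indices never decrease.
Route from A: right 3 to D, down 3 to R — 6 moves in all.
Check: all required cells visited.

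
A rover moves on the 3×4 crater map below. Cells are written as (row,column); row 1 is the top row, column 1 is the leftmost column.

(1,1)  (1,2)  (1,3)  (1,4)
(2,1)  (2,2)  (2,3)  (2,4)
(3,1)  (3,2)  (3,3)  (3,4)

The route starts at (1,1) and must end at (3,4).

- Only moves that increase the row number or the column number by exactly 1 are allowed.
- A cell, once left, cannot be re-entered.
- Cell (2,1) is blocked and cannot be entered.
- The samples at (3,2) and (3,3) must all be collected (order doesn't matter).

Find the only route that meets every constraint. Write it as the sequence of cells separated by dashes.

Moves only go right or down, so the column and row indices never decrease.
Route from (1,1): right 1 to (1,2), down 2 to (3,2), right 2 to (3,4) — 5 moves in all.
Check: all required cells visited.

(1,1) - (1,2) - (2,2) - (3,2) - (3,3) - (3,4)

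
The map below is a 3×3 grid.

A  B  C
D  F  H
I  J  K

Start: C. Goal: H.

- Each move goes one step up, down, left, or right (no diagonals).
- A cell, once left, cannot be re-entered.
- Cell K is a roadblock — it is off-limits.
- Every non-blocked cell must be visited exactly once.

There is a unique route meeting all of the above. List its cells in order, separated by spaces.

Need to visit all 8 open cells exactly once, starting at C and ending at H.
Cell A has only two open neighbours (D and B), so the path must pass straight through it: one of those is the cell it's entered from and the other is where it exits.
Route from C: left 2 to A, down 2 to I, right 1 to J, up 1 to F, right 1 to H — 7 moves in all.
Check: all 8 open cells covered.

C B A D I J F H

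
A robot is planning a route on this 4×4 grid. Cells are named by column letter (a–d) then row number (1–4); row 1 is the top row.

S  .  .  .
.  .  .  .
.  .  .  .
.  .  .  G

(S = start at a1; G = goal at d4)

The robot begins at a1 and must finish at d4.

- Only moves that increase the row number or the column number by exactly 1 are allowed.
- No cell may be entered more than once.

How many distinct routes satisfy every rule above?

A right/down-only route from a1 to d4 makes exactly 3 down-moves and 3 right-moves in some order.
With no other constraints that would be C(6,3) = 20 routes.
That gives 20 routes.

20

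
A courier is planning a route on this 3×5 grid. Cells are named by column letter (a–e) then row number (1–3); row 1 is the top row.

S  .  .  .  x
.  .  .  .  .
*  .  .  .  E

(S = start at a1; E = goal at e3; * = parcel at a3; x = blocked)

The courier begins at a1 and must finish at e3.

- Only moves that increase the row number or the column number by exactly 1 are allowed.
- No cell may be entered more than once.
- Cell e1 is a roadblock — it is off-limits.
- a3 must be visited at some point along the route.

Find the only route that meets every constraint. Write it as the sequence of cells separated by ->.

a1 -> a2 -> a3 -> b3 -> c3 -> d3 -> e3

Moves only go right or down, so the column and row indices never decrease.
Route from a1: 2× down (reaching a3), 4× right (reaching e3) — 6 moves in all.
Check: all required cells visited.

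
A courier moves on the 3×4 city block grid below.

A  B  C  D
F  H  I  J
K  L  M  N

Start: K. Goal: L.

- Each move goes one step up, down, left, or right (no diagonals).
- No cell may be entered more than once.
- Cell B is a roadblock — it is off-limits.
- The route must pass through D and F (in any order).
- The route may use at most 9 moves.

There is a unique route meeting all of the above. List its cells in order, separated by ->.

The 9-move cap with required stops at D, F leaves no slack for detours.
Route from K: up to F, 2× right (reaching I), up to C, right to D, 2× down (reaching N), 2× left (reaching L) — 9 moves in all.
Check: all required cells visited; 9 ≤ 9 moves.

K -> F -> H -> I -> C -> D -> J -> N -> M -> L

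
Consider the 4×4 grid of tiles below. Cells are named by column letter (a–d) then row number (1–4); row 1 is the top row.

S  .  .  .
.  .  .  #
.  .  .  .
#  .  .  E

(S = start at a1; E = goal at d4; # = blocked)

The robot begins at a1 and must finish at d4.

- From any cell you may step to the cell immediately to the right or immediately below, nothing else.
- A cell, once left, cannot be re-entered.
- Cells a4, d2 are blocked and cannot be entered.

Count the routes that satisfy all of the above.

15

A right/down-only route from a1 to d4 makes exactly 3 down-moves and 3 right-moves in some order.
With no other constraints that would be C(6,3) = 20 routes.
Subtract routes through each blocked cell (inclusion–exclusion for overlaps): − through d2: 4 − through a4: 1 → 15.
That gives 15 routes.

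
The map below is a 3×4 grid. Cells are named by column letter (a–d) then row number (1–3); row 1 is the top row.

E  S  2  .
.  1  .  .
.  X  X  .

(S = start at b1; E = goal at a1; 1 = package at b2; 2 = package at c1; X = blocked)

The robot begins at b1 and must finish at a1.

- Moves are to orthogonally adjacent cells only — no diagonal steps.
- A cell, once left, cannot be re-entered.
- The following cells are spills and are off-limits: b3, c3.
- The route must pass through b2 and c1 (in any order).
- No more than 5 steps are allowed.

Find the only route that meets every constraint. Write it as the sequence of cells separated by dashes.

The budget equals the shortest possible length, so every move has to be on a shortest route through the required cells.
Route from b1: right to c1, down to c2, 2× left (reaching a2), up to a1 — 5 moves in all.
Check: all required cells visited; 5 ≤ 5 moves.

b1 - c1 - c2 - b2 - a2 - a1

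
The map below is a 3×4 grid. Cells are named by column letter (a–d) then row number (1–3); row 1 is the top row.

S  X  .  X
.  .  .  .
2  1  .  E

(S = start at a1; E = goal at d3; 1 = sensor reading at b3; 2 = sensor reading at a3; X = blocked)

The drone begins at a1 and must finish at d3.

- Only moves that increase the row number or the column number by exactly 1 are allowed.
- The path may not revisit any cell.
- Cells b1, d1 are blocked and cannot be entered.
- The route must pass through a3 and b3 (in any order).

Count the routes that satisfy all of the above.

A right/down-only route from a1 to d3 makes exactly 2 down-moves and 3 right-moves in some order.
With no other constraints that would be C(5,2) = 10 routes.
A monotone route can only reach the required cells in the order a3, b3, so split there and multiply the segment counts (each segment already excludes blocked cells): a1→a3: 1; a3→b3: 1; b3→d3: 1; product = 1.
That gives 1 route.

1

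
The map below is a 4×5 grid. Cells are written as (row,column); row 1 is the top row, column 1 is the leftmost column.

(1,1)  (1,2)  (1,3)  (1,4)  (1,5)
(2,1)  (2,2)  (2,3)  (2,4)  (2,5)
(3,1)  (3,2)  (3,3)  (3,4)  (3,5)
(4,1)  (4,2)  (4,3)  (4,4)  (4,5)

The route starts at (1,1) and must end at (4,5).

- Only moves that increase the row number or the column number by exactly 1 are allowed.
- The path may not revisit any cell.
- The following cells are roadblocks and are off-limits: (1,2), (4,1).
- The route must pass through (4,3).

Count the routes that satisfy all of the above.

A right/down-only route from (1,1) to (4,5) makes exactly 3 down-moves and 4 right-moves in some order.
With no other constraints that would be C(7,3) = 35 routes.
Split at (4,3) and multiply the segment counts (each segment already excludes blocked cells): (1,1)→(4,3): 5; (4,3)→(4,5): 1; product = 5.
That gives 5 routes.

5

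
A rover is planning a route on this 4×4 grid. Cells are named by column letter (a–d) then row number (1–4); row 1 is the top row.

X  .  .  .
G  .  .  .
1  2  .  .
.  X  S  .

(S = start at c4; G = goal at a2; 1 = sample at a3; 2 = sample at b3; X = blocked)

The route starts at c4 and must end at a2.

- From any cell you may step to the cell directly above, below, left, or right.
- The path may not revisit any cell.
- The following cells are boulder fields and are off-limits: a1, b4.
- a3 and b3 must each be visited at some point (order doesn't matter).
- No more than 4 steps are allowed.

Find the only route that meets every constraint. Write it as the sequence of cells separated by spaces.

The budget equals the shortest possible length, so every move has to be on a shortest route through the required cells.
Route from c4: up to c3, 2× left (reaching a3), up to a2 — 4 moves in all.
Check: all required cells visited; 4 ≤ 4 moves.

c4 c3 b3 a3 a2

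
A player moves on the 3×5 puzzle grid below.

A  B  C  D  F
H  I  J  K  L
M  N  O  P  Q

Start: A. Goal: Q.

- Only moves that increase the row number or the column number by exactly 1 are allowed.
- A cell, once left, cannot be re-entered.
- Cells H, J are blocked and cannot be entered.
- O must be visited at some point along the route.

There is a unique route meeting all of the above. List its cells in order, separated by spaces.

Moves only go right or down, so the column and row indices never decrease.
Route from A: right to B, 2× down (reaching N), 3× right (reaching Q) — 6 moves in all.
Check: all required cells visited.

A B I N O P Q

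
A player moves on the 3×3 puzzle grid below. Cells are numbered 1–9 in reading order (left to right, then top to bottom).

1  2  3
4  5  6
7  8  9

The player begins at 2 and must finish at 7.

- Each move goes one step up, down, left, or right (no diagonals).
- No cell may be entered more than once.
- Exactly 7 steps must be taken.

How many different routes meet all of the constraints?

Need simple routes of exactly 7 moves from 2 to 7 (Manhattan distance 3, so 2 moves are spent on a detour and 2 undoing it).
Enumerating: 2 1 4 5 6 9 8 7 | 2 3 6 9 8 5 4 7.
That gives 2 routes.

2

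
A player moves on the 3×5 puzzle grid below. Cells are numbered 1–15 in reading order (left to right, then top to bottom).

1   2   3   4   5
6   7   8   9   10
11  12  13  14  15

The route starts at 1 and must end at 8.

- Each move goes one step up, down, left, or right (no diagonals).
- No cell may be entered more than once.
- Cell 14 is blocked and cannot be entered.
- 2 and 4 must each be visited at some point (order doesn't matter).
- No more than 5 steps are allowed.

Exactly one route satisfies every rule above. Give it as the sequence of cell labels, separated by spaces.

The budget equals the shortest possible length, so every move has to be on a shortest route through the required cells.
Route from 1: right 3 to 4, down 1 to 9, left 1 to 8 — 5 moves in all.
Check: all required cells visited; 5 ≤ 5 moves.

1 2 3 4 9 8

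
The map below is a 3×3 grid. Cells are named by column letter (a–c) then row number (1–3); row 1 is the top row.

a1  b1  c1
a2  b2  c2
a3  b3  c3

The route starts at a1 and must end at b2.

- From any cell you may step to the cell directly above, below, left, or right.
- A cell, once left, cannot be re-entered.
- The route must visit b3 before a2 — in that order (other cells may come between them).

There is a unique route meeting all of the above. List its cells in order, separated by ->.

a1 -> b1 -> c1 -> c2 -> c3 -> b3 -> a3 -> a2 -> b2

The waypoints must appear in the order b3, a2, with no cell reused.
Route from a1: right 2 to c1, down 2 to c3, left 2 to a3, up 1 to a2, right 1 to b2 — 8 moves in all.
Check: order respected (b3 at step 5, a2 at step 7).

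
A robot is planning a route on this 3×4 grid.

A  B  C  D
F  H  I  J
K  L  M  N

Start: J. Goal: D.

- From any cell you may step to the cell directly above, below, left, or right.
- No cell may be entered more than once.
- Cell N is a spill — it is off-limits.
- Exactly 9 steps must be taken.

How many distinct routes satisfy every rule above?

Need simple routes of exactly 9 moves from J to D (Manhattan distance 1, so 4 moves are spent on a detour and 4 undoing it).
Enumerating: J I M L H F A B C D | J I M L K F A B C D | J I M L K F H B C D | J I H L K F A B C D.
That gives 4 routes.

4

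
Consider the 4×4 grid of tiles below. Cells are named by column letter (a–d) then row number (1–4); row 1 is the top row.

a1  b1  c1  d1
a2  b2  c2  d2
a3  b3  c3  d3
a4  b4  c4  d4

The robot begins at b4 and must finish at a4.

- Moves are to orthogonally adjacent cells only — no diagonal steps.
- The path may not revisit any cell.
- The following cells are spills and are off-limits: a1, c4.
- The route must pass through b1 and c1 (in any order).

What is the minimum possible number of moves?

Any route passes through b1 and c1 in some order between b4 and a4. Summing Manhattan distances along each leg and taking the cheapest ordering (b4 → b1 → c1 → a4) gives a lower bound of 3 + 1 + 5 = 9 moves.
A route of 9 moves achieves this: b4 → b3 → c3 → c2 → c1 → b1 → b2 → a2 → a3 → a4.
Since 9 matches the lower bound, it is optimal.

9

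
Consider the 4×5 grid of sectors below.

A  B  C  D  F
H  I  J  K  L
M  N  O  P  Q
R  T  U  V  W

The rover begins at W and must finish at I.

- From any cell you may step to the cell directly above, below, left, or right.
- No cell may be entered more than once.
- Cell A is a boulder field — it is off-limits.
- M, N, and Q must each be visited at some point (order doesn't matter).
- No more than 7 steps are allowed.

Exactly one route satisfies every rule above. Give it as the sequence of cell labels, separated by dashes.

The 7-move cap with required stops at M, N, Q leaves no slack for detours.
Route from W: up to Q, 4× left (reaching M), up to H, right to I — 7 moves in all.
Check: all required cells visited; 7 ≤ 7 moves.

W - Q - P - O - N - M - H - I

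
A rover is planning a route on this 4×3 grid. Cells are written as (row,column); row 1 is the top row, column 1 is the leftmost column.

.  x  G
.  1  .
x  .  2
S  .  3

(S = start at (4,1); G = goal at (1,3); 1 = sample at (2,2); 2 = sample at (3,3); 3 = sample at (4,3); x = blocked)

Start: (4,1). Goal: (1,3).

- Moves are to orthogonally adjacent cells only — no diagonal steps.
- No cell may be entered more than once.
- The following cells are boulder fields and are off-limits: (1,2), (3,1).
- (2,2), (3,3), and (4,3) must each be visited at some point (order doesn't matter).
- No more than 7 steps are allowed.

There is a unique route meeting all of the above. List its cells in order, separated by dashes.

(4,1) - (4,2) - (4,3) - (3,3) - (3,2) - (2,2) - (2,3) - (1,3)

The 7-move cap with required stops at (2,2), (3,3), (4,3) leaves no slack for detours.
Route from (4,1): 2× right (reaching (4,3)), up to (3,3), left to (3,2), up to (2,2), right to (2,3), up to (1,3) — 7 moves in all.
Check: all required cells visited; 7 ≤ 7 moves.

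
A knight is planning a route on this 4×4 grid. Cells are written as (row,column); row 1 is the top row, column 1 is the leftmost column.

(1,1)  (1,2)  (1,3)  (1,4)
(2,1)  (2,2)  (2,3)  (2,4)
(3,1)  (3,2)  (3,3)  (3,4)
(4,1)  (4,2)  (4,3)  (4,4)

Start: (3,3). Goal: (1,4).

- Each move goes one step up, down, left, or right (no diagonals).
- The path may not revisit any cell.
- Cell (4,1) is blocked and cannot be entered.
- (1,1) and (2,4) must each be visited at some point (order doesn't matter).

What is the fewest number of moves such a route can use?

9

Any route passes through (1,1) and (2,4) in some order between (3,3) and (1,4). Summing Manhattan distances along each leg and taking the cheapest ordering ((3,3) → (2,4) → (1,1) → (1,4)) gives a lower bound of 2 + 4 + 3 = 9 moves.
A route of 9 moves achieves this: (3,3) → (3,2) → (2,2) → (2,1) → (1,1) → (1,2) → (1,3) → (2,3) → (2,4) → (1,4).
Since 9 matches the lower bound, it is optimal.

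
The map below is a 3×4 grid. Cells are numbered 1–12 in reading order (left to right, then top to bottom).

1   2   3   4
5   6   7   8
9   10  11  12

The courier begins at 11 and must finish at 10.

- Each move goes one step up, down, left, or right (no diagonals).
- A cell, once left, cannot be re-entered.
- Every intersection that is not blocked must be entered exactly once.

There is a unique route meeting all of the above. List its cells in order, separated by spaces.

Need to visit all 12 open cells exactly once, starting at 11 and ending at 10.
Route from 11: right to 12, 2× up (reaching 4), left to 3, down to 7, left to 6, up to 2, left to 1, 2× down (reaching 9), right to 10 — 11 moves in all.
Check: all 12 open cells covered.

11 12 8 4 3 7 6 2 1 5 9 10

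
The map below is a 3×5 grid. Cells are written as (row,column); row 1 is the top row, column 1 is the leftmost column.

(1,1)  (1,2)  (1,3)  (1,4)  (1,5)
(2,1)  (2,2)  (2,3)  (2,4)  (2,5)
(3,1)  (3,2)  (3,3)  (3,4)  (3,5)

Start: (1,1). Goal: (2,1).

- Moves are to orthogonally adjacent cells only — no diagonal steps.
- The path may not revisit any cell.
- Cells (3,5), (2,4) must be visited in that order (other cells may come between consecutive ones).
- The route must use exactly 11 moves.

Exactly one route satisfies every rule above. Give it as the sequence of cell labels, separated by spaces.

The waypoints must appear in the order (3,5), (2,4), with no cell reused.
Route from (1,1): 4× right (reaching (1,5)), 2× down (reaching (3,5)), left to (3,4), up to (2,4), 3× left (reaching (2,1)) — 11 moves in all.
Check: order respected ((3,5) at step 6, (2,4) at step 8); 11 moves as required.

(1,1) (1,2) (1,3) (1,4) (1,5) (2,5) (3,5) (3,4) (2,4) (2,3) (2,2) (2,1)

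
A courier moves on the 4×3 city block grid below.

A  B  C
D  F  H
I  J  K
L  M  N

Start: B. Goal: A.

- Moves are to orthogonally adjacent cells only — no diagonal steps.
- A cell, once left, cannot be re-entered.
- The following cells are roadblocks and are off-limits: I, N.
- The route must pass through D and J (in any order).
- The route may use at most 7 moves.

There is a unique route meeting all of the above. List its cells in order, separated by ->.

B -> C -> H -> K -> J -> F -> D -> A

The 7-move cap with required stops at D, J leaves no slack for detours.
Route from B: right to C, 2× down (reaching K), left to J, up to F, left to D, up to A — 7 moves in all.
Check: all required cells visited; 7 ≤ 7 moves.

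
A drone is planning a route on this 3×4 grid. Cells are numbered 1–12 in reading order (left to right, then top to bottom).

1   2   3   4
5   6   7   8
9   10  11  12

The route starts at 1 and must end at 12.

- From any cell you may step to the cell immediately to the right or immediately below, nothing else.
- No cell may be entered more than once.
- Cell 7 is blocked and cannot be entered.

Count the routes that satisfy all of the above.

A right/down-only route from 1 to 12 makes exactly 2 down-moves and 3 right-moves in some order.
With no other constraints that would be C(5,2) = 10 routes.
Subtract routes through each blocked cell (inclusion–exclusion for overlaps): − through 7: 6 → 4.
That gives 4 routes.

4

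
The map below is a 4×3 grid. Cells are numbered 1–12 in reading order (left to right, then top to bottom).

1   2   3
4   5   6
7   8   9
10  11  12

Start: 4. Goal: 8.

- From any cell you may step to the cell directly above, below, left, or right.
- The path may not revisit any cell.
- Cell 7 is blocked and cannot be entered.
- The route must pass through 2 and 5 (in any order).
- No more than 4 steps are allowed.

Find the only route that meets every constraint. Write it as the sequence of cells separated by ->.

The budget equals the shortest possible length, so every move has to be on a shortest route through the required cells.
Route from 4: up 1 to 1, right 1 to 2, down 2 to 8 — 4 moves in all.
Check: all required cells visited; 4 ≤ 4 moves.

4 -> 1 -> 2 -> 5 -> 8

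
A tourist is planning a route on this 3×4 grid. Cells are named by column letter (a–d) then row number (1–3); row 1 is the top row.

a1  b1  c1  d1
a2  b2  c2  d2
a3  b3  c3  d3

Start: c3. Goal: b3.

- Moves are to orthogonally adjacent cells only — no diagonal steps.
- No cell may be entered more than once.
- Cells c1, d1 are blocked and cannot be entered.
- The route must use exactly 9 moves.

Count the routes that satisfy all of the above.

1

Need simple routes of exactly 9 moves from c3 to b3 (Manhattan distance 1, so 4 moves are spent on a detour and 4 undoing it).
Enumerating: c3 d3 d2 c2 b2 b1 a1 a2 a3 b3.
That gives 1 route.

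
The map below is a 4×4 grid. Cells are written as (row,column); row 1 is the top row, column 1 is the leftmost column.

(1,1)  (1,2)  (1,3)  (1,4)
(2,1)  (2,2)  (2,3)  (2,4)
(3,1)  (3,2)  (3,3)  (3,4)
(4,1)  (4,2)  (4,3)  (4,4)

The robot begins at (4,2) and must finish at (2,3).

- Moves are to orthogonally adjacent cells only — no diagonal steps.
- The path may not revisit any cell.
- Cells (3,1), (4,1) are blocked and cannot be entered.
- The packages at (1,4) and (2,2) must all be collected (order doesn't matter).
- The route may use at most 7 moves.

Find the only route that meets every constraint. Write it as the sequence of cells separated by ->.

(4,2) -> (3,2) -> (2,2) -> (1,2) -> (1,3) -> (1,4) -> (2,4) -> (2,3)

The 7-move cap with required stops at (1,4), (2,2) leaves no slack for detours.
Route from (4,2): up 3 to (1,2), right 2 to (1,4), down 1 to (2,4), left 1 to (2,3) — 7 moves in all.
Check: all required cells visited; 7 ≤ 7 moves.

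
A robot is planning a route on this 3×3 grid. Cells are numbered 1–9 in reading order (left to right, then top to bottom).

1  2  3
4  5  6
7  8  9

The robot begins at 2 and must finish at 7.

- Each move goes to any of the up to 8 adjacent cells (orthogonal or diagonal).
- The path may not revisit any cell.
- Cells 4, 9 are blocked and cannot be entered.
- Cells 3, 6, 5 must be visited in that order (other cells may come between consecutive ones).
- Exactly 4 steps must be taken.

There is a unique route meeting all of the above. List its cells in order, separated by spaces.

The waypoints must appear in the order 3, 6, 5, with no cell reused.
Route from 2: right 1 to 3, down 1 to 6, left 1 to 5, down-left 1 to 7 — 4 moves in all.
Check: order respected (3 at step 1, 6 at step 2, 5 at step 3); 4 moves as required.

2 3 6 5 7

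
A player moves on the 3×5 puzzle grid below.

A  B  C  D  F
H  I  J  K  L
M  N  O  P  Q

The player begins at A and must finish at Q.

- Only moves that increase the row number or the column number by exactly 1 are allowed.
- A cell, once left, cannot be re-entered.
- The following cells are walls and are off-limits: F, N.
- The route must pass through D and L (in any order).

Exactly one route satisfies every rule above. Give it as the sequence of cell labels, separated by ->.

A -> B -> C -> D -> K -> L -> Q

Moves only go right or down, so the column and row indices never decrease.
Route from A: right 3 to D, down 1 to K, right 1 to L, down 1 to Q — 6 moves in all.
Check: all required cells visited.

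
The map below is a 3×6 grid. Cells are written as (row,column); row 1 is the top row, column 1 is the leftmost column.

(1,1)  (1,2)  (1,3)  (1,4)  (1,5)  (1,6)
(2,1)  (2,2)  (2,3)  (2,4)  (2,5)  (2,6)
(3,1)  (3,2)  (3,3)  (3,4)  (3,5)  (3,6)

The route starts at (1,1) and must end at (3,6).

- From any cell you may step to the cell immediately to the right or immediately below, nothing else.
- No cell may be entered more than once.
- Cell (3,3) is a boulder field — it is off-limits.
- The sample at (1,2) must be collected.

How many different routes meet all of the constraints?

12

A right/down-only route from (1,1) to (3,6) makes exactly 2 down-moves and 5 right-moves in some order.
With no other constraints that would be C(7,2) = 21 routes.
Split at (1,2) and multiply the segment counts (each segment already excludes blocked cells): (1,1)→(1,2): 1; (1,2)→(3,6): 12; product = 12.
That gives 12 routes.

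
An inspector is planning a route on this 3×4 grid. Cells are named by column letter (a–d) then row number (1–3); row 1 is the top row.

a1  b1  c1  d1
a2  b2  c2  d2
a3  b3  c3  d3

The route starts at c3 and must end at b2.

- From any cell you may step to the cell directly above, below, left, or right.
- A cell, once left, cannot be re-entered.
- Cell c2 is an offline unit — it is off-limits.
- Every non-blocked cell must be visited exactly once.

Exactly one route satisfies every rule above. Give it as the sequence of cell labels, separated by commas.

Need to visit all 11 open cells exactly once, starting at c3 and ending at b2.
Cell d3 has only two open neighbours (d2 and c3), so the path must pass straight through it: one of those is the cell it's entered from and the other is where it exits.
Route from c3: right to d3, 2× up (reaching d1), 3× left (reaching a1), 2× down (reaching a3), right to b3, up to b2 — 10 moves in all.
Check: all 11 open cells covered.

c3, d3, d2, d1, c1, b1, a1, a2, a3, b3, b2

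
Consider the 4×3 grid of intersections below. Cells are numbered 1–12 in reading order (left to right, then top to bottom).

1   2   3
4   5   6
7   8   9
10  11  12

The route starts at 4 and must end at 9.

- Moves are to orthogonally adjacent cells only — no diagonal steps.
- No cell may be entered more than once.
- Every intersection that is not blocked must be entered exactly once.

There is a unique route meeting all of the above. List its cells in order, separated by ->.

4 -> 1 -> 2 -> 3 -> 6 -> 5 -> 8 -> 7 -> 10 -> 11 -> 12 -> 9

Need to visit all 12 open cells exactly once, starting at 4 and ending at 9.
Cell 10 has only two open neighbours (7 and 11), so the path must pass straight through it: one of those is the cell it's entered from and the other is where it exits.
Route from 4: up to 1, 2× right (reaching 3), down to 6, left to 5, down to 8, left to 7, down to 10, 2× right (reaching 12), up to 9 — 11 moves in all.
Check: all 12 open cells covered.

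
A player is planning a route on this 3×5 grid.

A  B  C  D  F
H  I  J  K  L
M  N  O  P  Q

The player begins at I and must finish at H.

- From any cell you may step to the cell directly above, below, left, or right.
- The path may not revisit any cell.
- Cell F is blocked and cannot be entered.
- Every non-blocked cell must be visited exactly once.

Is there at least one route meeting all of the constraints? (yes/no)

no

Exhausting the options from I, every branch either dead-ends against blocked cells, would have to re-enter a cell already used, or reaches the goal with a constraint still unmet.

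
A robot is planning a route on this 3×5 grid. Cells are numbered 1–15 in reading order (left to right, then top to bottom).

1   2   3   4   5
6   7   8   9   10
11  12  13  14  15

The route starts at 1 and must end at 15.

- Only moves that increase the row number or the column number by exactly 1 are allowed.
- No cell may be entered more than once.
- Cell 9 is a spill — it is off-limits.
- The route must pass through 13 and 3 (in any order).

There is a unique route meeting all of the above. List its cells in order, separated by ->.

Moves only go right or down, so the column and row indices never decrease.
Route from 1: 2× right (reaching 3), 2× down (reaching 13), 2× right (reaching 15) — 6 moves in all.
Check: all required cells visited.

1 -> 2 -> 3 -> 8 -> 13 -> 14 -> 15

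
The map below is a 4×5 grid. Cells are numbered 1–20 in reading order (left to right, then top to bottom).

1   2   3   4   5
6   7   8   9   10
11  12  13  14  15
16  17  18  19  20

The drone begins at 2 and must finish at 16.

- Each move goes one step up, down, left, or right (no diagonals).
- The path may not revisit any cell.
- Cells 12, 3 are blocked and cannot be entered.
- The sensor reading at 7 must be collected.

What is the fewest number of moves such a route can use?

Any route passes through 7 somewhere between 2 and 16. Summing Manhattan distances along the two legs (2 → 7 → 16) gives a lower bound of 1 + 3 = 4 moves.
A route of 4 moves achieves this: 2 → 7 → 6 → 11 → 16.
Since 4 matches the lower bound, it is optimal.

4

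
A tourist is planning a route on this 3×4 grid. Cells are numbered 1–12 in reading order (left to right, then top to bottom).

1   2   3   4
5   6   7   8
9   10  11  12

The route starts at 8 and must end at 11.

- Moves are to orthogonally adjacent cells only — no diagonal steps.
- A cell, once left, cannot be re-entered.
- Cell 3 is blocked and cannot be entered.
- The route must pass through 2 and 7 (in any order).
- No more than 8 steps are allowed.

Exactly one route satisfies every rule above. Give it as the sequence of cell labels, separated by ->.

Any route must reach 2 and 7 and still end at 11 within 8 moves, so the order of the required stops is forced.
Route from 8: left 2 to 6, up 1 to 2, left 1 to 1, down 2 to 9, right 2 to 11 — 8 moves in all.
Check: all required cells visited; 8 ≤ 8 moves.

8 -> 7 -> 6 -> 2 -> 1 -> 5 -> 9 -> 10 -> 11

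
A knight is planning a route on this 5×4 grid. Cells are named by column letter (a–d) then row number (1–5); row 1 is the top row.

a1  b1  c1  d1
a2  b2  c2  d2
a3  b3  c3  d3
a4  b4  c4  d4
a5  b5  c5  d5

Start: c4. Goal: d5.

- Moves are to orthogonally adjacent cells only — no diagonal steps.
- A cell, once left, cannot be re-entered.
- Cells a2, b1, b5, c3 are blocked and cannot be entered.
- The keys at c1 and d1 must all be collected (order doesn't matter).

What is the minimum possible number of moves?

10

Any route passes through c1 and d1 in some order between c4 and d5. Summing Manhattan distances along each leg and taking the cheapest ordering (c4 → c1 → d1 → d5) gives a lower bound of 3 + 1 + 4 = 8 moves.
That bound ignores the blocked cells. Measuring each leg by the fewest moves that actually steer around them (c4→d1: 4; d1→c1: 1; c1→d5: 5) raises the lower bound to 10.
A route of 10 moves exists: c4 → b4 → b3 → b2 → c2 → c1 → d1 → d2 → d3 → d4 → d5.
Since 10 matches that lower bound, it is optimal.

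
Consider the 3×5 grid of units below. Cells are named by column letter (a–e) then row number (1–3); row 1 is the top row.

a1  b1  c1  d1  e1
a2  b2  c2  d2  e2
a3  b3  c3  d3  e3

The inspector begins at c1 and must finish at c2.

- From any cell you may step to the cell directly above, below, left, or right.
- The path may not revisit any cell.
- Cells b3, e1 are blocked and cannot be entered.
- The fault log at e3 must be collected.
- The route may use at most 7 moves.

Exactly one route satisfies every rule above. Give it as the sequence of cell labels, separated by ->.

c1 -> d1 -> d2 -> e2 -> e3 -> d3 -> c3 -> c2

Any route must reach e3 and still end at c2 within 7 moves, so the order of the required stops is forced.
Route from c1: right 1 to d1, down 1 to d2, right 1 to e2, down 1 to e3, left 2 to c3, up 1 to c2 — 7 moves in all.
Check: all required cells visited; 7 ≤ 7 moves.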